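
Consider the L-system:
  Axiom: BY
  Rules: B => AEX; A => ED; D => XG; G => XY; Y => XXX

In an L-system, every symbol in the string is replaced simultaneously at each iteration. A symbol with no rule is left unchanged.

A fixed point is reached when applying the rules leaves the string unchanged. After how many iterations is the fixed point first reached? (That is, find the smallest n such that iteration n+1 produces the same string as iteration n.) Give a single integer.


Step 0: BY
Step 1: AEXXXX
Step 2: EDEXXXX
Step 3: EXGEXXXX
Step 4: EXXYEXXXX
Step 5: EXXXXXEXXXX
Step 6: EXXXXXEXXXX  (unchanged — fixed point at step 5)

Answer: 5


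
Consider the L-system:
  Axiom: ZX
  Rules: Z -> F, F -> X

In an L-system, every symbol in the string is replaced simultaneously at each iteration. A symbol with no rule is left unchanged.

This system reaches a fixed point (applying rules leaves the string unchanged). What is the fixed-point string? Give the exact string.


Answer: XX

Derivation:
Step 0: ZX
Step 1: FX
Step 2: XX
Step 3: XX  (unchanged — fixed point at step 2)


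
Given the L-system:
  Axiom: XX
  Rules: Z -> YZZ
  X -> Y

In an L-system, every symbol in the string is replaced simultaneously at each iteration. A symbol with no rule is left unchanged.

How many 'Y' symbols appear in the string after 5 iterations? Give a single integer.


Step 0: XX  (0 'Y')
Step 1: YY  (2 'Y')
Step 2: YY  (2 'Y')
Step 3: YY  (2 'Y')
Step 4: YY  (2 'Y')
Step 5: YY  (2 'Y')

Answer: 2


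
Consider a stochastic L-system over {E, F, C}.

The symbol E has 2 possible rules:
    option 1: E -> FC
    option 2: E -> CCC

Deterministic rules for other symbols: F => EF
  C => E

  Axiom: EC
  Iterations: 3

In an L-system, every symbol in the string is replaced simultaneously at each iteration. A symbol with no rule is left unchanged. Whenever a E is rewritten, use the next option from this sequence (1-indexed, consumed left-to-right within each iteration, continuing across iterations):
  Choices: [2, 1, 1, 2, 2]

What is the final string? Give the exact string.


Step 0: EC
Step 1: CCCE  (used choices [2])
Step 2: EEEFC  (used choices [1])
Step 3: FCCCCCCCEFE  (used choices [1, 2, 2])

Answer: FCCCCCCCEFE


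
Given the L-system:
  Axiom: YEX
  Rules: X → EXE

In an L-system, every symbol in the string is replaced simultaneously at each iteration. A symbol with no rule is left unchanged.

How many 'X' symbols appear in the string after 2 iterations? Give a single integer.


Answer: 1

Derivation:
Step 0: YEX  (1 'X')
Step 1: YEEXE  (1 'X')
Step 2: YEEEXEE  (1 'X')


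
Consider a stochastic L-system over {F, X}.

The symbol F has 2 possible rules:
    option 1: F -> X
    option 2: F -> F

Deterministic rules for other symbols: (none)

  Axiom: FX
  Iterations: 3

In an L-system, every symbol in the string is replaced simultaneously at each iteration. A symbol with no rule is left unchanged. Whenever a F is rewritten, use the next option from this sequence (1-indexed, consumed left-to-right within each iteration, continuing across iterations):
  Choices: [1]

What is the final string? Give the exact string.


Step 0: FX
Step 1: XX  (used choices [1])
Step 2: XX  (used choices [])
Step 3: XX  (used choices [])

Answer: XX


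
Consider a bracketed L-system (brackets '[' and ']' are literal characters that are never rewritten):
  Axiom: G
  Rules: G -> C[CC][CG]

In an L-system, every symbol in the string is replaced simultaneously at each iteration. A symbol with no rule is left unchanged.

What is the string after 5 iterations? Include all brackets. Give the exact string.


Step 0: G
Step 1: C[CC][CG]
Step 2: C[CC][CC[CC][CG]]
Step 3: C[CC][CC[CC][CC[CC][CG]]]
Step 4: C[CC][CC[CC][CC[CC][CC[CC][CG]]]]
Step 5: C[CC][CC[CC][CC[CC][CC[CC][CC[CC][CG]]]]]

Answer: C[CC][CC[CC][CC[CC][CC[CC][CC[CC][CG]]]]]


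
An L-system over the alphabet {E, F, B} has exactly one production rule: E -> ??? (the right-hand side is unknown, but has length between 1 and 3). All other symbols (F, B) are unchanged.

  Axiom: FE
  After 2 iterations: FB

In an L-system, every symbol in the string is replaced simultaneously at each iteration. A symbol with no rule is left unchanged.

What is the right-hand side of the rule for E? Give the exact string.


Trying E -> B:
  Step 0: FE
  Step 1: FB
  Step 2: FB
Matches the given result.

Answer: B


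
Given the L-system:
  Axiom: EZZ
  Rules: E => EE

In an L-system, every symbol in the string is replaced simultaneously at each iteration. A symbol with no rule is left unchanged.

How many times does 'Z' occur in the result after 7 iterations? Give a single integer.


Step 0: EZZ  (2 'Z')
Step 1: EEZZ  (2 'Z')
Step 2: EEEEZZ  (2 'Z')
Step 3: EEEEEEEEZZ  (2 'Z')
Step 4: EEEEEEEEEEEEEEEEZZ  (2 'Z')
Step 5: EEEEEEEEEEEEEEEEEEEEEEEEEEEEEEEEZZ  (2 'Z')
Step 6: EEEEEEEEEEEEEEEEEEEEEEEEEEEEEEEEEEEEEEEEEEEEEEEEEEEEEEEEEEEEEEEEZZ  (2 'Z')
Step 7: EEEEEEEEEEEEEEEEEEEEEEEEEEEEEEEEEEEEEEEEEEEEEEEEEEEEEEEEEEEEEEEEEEEEEEEEEEEEEEEEEEEEEEEEEEEEEEEEEEEEEEEEEEEEEEEEEEEEEEEEEEEEEEEEZZ  (2 'Z')

Answer: 2


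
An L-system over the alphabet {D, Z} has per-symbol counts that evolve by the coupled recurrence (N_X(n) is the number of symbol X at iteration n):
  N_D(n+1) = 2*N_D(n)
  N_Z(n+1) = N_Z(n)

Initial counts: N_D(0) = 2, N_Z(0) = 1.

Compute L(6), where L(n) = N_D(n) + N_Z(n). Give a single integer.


Answer: 129

Derivation:
Step 0: N_D=2, N_Z=1, L=3
Step 1: N_D=4, N_Z=1, L=5
Step 2: N_D=8, N_Z=1, L=9
Step 3: N_D=16, N_Z=1, L=17
Step 4: N_D=32, N_Z=1, L=33
Step 5: N_D=64, N_Z=1, L=65
Step 6: N_D=128, N_Z=1, L=129


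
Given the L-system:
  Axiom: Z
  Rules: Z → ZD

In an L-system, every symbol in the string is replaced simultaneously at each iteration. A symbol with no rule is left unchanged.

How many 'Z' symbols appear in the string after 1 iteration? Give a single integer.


Answer: 1

Derivation:
Step 0: Z  (1 'Z')
Step 1: ZD  (1 'Z')


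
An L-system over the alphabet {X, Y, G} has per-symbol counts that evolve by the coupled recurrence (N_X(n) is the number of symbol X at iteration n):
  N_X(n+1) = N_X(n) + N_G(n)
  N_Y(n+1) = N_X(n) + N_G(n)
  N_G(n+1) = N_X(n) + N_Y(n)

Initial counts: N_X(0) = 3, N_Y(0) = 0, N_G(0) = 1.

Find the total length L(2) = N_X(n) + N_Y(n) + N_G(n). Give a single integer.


Answer: 22

Derivation:
Step 0: N_X=3, N_Y=0, N_G=1, L=4
Step 1: N_X=4, N_Y=4, N_G=3, L=11
Step 2: N_X=7, N_Y=7, N_G=8, L=22


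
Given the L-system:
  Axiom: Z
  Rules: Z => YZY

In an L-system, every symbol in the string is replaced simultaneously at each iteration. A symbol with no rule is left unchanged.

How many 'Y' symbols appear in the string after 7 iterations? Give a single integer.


Step 0: Z  (0 'Y')
Step 1: YZY  (2 'Y')
Step 2: YYZYY  (4 'Y')
Step 3: YYYZYYY  (6 'Y')
Step 4: YYYYZYYYY  (8 'Y')
Step 5: YYYYYZYYYYY  (10 'Y')
Step 6: YYYYYYZYYYYYY  (12 'Y')
Step 7: YYYYYYYZYYYYYYY  (14 'Y')

Answer: 14


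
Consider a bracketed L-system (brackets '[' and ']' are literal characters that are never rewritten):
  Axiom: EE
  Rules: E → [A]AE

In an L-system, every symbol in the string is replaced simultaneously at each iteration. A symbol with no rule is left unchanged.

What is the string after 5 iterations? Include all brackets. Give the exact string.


Step 0: EE
Step 1: [A]AE[A]AE
Step 2: [A]A[A]AE[A]A[A]AE
Step 3: [A]A[A]A[A]AE[A]A[A]A[A]AE
Step 4: [A]A[A]A[A]A[A]AE[A]A[A]A[A]A[A]AE
Step 5: [A]A[A]A[A]A[A]A[A]AE[A]A[A]A[A]A[A]A[A]AE

Answer: [A]A[A]A[A]A[A]A[A]AE[A]A[A]A[A]A[A]A[A]AE


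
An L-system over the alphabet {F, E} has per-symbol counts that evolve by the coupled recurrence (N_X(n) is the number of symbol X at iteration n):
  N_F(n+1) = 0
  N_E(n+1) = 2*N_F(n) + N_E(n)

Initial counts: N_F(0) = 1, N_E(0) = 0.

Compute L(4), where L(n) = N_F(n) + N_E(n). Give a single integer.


Step 0: N_F=1, N_E=0, L=1
Step 1: N_F=0, N_E=2, L=2
Step 2: N_F=0, N_E=2, L=2
Step 3: N_F=0, N_E=2, L=2
Step 4: N_F=0, N_E=2, L=2

Answer: 2


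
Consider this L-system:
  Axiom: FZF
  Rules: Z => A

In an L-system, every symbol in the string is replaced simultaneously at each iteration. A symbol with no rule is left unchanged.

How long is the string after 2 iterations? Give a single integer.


Step 0: length = 3
Step 1: length = 3
Step 2: length = 3

Answer: 3


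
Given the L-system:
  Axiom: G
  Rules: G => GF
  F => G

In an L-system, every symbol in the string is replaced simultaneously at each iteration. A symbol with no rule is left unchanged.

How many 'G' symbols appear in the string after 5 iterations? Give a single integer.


Answer: 8

Derivation:
Step 0: G  (1 'G')
Step 1: GF  (1 'G')
Step 2: GFG  (2 'G')
Step 3: GFGGF  (3 'G')
Step 4: GFGGFGFG  (5 'G')
Step 5: GFGGFGFGGFGGF  (8 'G')


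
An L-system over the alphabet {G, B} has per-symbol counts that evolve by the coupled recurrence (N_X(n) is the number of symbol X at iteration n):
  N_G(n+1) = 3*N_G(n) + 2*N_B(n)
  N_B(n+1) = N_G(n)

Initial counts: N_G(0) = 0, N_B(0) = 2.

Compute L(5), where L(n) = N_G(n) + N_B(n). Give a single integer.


Answer: 712

Derivation:
Step 0: N_G=0, N_B=2, L=2
Step 1: N_G=4, N_B=0, L=4
Step 2: N_G=12, N_B=4, L=16
Step 3: N_G=44, N_B=12, L=56
Step 4: N_G=156, N_B=44, L=200
Step 5: N_G=556, N_B=156, L=712


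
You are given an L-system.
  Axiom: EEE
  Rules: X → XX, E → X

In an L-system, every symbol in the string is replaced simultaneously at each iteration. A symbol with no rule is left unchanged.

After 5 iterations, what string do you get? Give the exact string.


Answer: XXXXXXXXXXXXXXXXXXXXXXXXXXXXXXXXXXXXXXXXXXXXXXXX

Derivation:
Step 0: EEE
Step 1: XXX
Step 2: XXXXXX
Step 3: XXXXXXXXXXXX
Step 4: XXXXXXXXXXXXXXXXXXXXXXXX
Step 5: XXXXXXXXXXXXXXXXXXXXXXXXXXXXXXXXXXXXXXXXXXXXXXXX


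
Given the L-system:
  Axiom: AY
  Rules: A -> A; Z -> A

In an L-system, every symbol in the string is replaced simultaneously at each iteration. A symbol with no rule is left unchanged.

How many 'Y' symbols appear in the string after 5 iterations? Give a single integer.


Answer: 1

Derivation:
Step 0: AY  (1 'Y')
Step 1: AY  (1 'Y')
Step 2: AY  (1 'Y')
Step 3: AY  (1 'Y')
Step 4: AY  (1 'Y')
Step 5: AY  (1 'Y')


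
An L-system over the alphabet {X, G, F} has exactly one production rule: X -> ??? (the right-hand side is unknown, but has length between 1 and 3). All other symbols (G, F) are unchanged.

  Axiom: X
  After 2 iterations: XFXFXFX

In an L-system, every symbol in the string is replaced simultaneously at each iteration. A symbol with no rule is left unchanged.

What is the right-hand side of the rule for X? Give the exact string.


Trying X -> XFX:
  Step 0: X
  Step 1: XFX
  Step 2: XFXFXFX
Matches the given result.

Answer: XFX


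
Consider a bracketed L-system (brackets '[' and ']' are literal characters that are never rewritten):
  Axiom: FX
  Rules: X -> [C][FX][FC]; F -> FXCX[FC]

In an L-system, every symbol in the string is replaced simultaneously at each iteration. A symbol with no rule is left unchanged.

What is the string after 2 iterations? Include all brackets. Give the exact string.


Answer: FXCX[FC][C][FX][FC]C[C][FX][FC][FXCX[FC]C][C][FXCX[FC][C][FX][FC]][FXCX[FC]C]

Derivation:
Step 0: FX
Step 1: FXCX[FC][C][FX][FC]
Step 2: FXCX[FC][C][FX][FC]C[C][FX][FC][FXCX[FC]C][C][FXCX[FC][C][FX][FC]][FXCX[FC]C]


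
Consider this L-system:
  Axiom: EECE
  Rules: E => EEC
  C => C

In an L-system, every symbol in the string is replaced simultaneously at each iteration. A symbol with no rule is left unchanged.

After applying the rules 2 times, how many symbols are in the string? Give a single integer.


Answer: 22

Derivation:
Step 0: length = 4
Step 1: length = 10
Step 2: length = 22


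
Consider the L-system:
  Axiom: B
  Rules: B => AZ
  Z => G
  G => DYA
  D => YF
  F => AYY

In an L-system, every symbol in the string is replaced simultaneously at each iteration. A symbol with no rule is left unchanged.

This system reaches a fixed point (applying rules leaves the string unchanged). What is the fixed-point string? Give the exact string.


Answer: AYAYYYA

Derivation:
Step 0: B
Step 1: AZ
Step 2: AG
Step 3: ADYA
Step 4: AYFYA
Step 5: AYAYYYA
Step 6: AYAYYYA  (unchanged — fixed point at step 5)


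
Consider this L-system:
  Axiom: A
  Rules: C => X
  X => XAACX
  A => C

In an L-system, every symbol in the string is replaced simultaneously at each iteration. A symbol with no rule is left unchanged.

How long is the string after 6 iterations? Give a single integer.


Answer: 89

Derivation:
Step 0: length = 1
Step 1: length = 1
Step 2: length = 1
Step 3: length = 5
Step 4: length = 13
Step 5: length = 33
Step 6: length = 89


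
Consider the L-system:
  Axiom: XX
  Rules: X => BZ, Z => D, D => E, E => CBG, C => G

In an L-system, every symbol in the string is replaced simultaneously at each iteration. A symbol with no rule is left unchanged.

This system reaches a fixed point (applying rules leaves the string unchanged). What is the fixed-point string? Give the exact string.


Step 0: XX
Step 1: BZBZ
Step 2: BDBD
Step 3: BEBE
Step 4: BCBGBCBG
Step 5: BGBGBGBG
Step 6: BGBGBGBG  (unchanged — fixed point at step 5)

Answer: BGBGBGBG


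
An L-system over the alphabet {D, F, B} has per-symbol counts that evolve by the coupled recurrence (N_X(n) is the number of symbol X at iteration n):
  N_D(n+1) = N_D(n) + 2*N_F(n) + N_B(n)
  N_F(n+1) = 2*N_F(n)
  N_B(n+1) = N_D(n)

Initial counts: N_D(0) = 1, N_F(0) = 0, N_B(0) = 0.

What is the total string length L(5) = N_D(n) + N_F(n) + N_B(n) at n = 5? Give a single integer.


Step 0: N_D=1, N_F=0, N_B=0, L=1
Step 1: N_D=1, N_F=0, N_B=1, L=2
Step 2: N_D=2, N_F=0, N_B=1, L=3
Step 3: N_D=3, N_F=0, N_B=2, L=5
Step 4: N_D=5, N_F=0, N_B=3, L=8
Step 5: N_D=8, N_F=0, N_B=5, L=13

Answer: 13


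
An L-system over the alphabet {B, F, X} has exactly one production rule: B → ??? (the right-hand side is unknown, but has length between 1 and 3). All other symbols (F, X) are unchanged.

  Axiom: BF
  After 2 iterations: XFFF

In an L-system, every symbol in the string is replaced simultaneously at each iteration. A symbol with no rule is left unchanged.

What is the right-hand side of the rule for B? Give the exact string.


Answer: XFF

Derivation:
Trying B → XFF:
  Step 0: BF
  Step 1: XFFF
  Step 2: XFFF
Matches the given result.


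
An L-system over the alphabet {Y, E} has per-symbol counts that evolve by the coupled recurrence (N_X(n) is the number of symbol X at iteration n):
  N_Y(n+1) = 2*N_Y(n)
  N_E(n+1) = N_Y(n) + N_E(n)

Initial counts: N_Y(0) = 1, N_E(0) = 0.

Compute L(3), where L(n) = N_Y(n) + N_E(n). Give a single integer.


Answer: 15

Derivation:
Step 0: N_Y=1, N_E=0, L=1
Step 1: N_Y=2, N_E=1, L=3
Step 2: N_Y=4, N_E=3, L=7
Step 3: N_Y=8, N_E=7, L=15


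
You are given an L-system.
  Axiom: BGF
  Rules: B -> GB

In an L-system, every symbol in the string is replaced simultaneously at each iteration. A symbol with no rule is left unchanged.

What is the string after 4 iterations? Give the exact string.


Answer: GGGGBGF

Derivation:
Step 0: BGF
Step 1: GBGF
Step 2: GGBGF
Step 3: GGGBGF
Step 4: GGGGBGF


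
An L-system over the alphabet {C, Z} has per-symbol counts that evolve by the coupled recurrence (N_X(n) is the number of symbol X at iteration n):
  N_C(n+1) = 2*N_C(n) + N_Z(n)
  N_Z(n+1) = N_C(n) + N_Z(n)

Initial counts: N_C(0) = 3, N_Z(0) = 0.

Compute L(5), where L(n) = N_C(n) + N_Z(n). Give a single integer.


Answer: 432

Derivation:
Step 0: N_C=3, N_Z=0, L=3
Step 1: N_C=6, N_Z=3, L=9
Step 2: N_C=15, N_Z=9, L=24
Step 3: N_C=39, N_Z=24, L=63
Step 4: N_C=102, N_Z=63, L=165
Step 5: N_C=267, N_Z=165, L=432


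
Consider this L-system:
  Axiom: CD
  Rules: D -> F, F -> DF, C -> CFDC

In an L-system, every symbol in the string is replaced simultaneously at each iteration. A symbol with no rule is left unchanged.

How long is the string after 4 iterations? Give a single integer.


Answer: 67

Derivation:
Step 0: length = 2
Step 1: length = 5
Step 2: length = 13
Step 3: length = 30
Step 4: length = 67


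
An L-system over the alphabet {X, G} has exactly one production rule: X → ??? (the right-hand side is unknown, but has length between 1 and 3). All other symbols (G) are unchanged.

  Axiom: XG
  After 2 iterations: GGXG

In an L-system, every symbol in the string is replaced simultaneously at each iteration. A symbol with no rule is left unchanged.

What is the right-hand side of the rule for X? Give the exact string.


Answer: GX

Derivation:
Trying X → GX:
  Step 0: XG
  Step 1: GXG
  Step 2: GGXG
Matches the given result.


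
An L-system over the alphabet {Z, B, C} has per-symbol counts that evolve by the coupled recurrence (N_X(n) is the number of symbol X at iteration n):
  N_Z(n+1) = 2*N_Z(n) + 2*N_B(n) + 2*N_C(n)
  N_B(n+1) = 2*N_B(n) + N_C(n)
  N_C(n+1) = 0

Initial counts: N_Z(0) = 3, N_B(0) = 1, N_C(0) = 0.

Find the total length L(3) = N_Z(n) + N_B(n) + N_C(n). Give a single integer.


Step 0: N_Z=3, N_B=1, N_C=0, L=4
Step 1: N_Z=8, N_B=2, N_C=0, L=10
Step 2: N_Z=20, N_B=4, N_C=0, L=24
Step 3: N_Z=48, N_B=8, N_C=0, L=56

Answer: 56


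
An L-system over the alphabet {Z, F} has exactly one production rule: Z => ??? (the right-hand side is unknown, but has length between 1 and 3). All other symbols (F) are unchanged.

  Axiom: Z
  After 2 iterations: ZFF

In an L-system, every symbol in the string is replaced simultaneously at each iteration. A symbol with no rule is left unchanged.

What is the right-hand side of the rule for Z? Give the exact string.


Trying Z => ZF:
  Step 0: Z
  Step 1: ZF
  Step 2: ZFF
Matches the given result.

Answer: ZF


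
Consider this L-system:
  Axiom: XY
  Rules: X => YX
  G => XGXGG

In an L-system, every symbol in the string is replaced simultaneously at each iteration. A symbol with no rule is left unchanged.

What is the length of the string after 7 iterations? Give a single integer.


Step 0: length = 2
Step 1: length = 3
Step 2: length = 4
Step 3: length = 5
Step 4: length = 6
Step 5: length = 7
Step 6: length = 8
Step 7: length = 9

Answer: 9


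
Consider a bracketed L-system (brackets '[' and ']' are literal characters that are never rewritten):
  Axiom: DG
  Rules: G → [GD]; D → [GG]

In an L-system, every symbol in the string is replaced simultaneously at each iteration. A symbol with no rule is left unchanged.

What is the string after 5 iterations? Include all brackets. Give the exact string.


Answer: [[[[[GD][GG]][[GD][GD]]][[[GD][GG]][[GD][GG]]]][[[[GD][GG]][[GD][GD]]][[[GD][GG]][[GD][GG]]]]][[[[[GD][GG]][[GD][GD]]][[[GD][GG]][[GD][GG]]]][[[[GD][GG]][[GD][GD]]][[[GD][GG]][[GD][GD]]]]]

Derivation:
Step 0: DG
Step 1: [GG][GD]
Step 2: [[GD][GD]][[GD][GG]]
Step 3: [[[GD][GG]][[GD][GG]]][[[GD][GG]][[GD][GD]]]
Step 4: [[[[GD][GG]][[GD][GD]]][[[GD][GG]][[GD][GD]]]][[[[GD][GG]][[GD][GD]]][[[GD][GG]][[GD][GG]]]]
Step 5: [[[[[GD][GG]][[GD][GD]]][[[GD][GG]][[GD][GG]]]][[[[GD][GG]][[GD][GD]]][[[GD][GG]][[GD][GG]]]]][[[[[GD][GG]][[GD][GD]]][[[GD][GG]][[GD][GG]]]][[[[GD][GG]][[GD][GD]]][[[GD][GG]][[GD][GD]]]]]


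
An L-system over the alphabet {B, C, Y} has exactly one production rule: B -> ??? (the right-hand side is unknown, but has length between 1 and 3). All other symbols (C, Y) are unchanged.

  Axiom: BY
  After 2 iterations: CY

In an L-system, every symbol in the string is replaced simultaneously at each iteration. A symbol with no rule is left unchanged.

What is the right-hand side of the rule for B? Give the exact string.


Trying B -> C:
  Step 0: BY
  Step 1: CY
  Step 2: CY
Matches the given result.

Answer: C


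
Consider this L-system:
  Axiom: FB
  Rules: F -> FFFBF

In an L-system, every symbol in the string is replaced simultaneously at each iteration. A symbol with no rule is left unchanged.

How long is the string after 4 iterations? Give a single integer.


Step 0: length = 2
Step 1: length = 6
Step 2: length = 22
Step 3: length = 86
Step 4: length = 342

Answer: 342


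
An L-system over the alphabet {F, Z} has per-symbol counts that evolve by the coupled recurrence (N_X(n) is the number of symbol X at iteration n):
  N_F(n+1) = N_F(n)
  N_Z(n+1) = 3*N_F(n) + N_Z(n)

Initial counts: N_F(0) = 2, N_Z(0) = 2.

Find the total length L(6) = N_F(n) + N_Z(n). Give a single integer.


Answer: 40

Derivation:
Step 0: N_F=2, N_Z=2, L=4
Step 1: N_F=2, N_Z=8, L=10
Step 2: N_F=2, N_Z=14, L=16
Step 3: N_F=2, N_Z=20, L=22
Step 4: N_F=2, N_Z=26, L=28
Step 5: N_F=2, N_Z=32, L=34
Step 6: N_F=2, N_Z=38, L=40


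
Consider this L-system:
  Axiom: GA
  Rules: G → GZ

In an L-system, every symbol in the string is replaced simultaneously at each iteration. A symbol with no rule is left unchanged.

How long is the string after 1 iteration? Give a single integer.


Answer: 3

Derivation:
Step 0: length = 2
Step 1: length = 3


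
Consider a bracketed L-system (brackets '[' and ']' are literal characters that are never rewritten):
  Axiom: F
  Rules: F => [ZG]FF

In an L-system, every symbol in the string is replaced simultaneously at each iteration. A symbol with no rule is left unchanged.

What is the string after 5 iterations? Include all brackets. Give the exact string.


Answer: [ZG][ZG][ZG][ZG][ZG]FF[ZG]FF[ZG][ZG]FF[ZG]FF[ZG][ZG][ZG]FF[ZG]FF[ZG][ZG]FF[ZG]FF[ZG][ZG][ZG][ZG]FF[ZG]FF[ZG][ZG]FF[ZG]FF[ZG][ZG][ZG]FF[ZG]FF[ZG][ZG]FF[ZG]FF

Derivation:
Step 0: F
Step 1: [ZG]FF
Step 2: [ZG][ZG]FF[ZG]FF
Step 3: [ZG][ZG][ZG]FF[ZG]FF[ZG][ZG]FF[ZG]FF
Step 4: [ZG][ZG][ZG][ZG]FF[ZG]FF[ZG][ZG]FF[ZG]FF[ZG][ZG][ZG]FF[ZG]FF[ZG][ZG]FF[ZG]FF
Step 5: [ZG][ZG][ZG][ZG][ZG]FF[ZG]FF[ZG][ZG]FF[ZG]FF[ZG][ZG][ZG]FF[ZG]FF[ZG][ZG]FF[ZG]FF[ZG][ZG][ZG][ZG]FF[ZG]FF[ZG][ZG]FF[ZG]FF[ZG][ZG][ZG]FF[ZG]FF[ZG][ZG]FF[ZG]FF


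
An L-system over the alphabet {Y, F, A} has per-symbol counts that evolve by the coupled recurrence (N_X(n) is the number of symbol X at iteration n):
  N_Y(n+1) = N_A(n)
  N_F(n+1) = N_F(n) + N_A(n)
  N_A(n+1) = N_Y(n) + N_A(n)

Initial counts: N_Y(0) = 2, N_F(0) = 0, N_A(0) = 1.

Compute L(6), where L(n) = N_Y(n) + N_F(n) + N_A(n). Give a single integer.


Answer: 91

Derivation:
Step 0: N_Y=2, N_F=0, N_A=1, L=3
Step 1: N_Y=1, N_F=1, N_A=3, L=5
Step 2: N_Y=3, N_F=4, N_A=4, L=11
Step 3: N_Y=4, N_F=8, N_A=7, L=19
Step 4: N_Y=7, N_F=15, N_A=11, L=33
Step 5: N_Y=11, N_F=26, N_A=18, L=55
Step 6: N_Y=18, N_F=44, N_A=29, L=91


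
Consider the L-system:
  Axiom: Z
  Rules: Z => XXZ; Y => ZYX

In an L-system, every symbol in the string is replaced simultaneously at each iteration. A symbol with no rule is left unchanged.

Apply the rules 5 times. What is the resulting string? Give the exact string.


Answer: XXXXXXXXXXZ

Derivation:
Step 0: Z
Step 1: XXZ
Step 2: XXXXZ
Step 3: XXXXXXZ
Step 4: XXXXXXXXZ
Step 5: XXXXXXXXXXZ


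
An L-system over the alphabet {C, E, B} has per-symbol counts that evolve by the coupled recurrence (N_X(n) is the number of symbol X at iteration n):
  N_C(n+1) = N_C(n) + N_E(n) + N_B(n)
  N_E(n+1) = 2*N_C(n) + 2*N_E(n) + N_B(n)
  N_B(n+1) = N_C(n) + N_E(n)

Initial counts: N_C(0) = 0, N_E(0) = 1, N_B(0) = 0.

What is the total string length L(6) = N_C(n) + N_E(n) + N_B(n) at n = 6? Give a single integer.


Answer: 2258

Derivation:
Step 0: N_C=0, N_E=1, N_B=0, L=1
Step 1: N_C=1, N_E=2, N_B=1, L=4
Step 2: N_C=4, N_E=7, N_B=3, L=14
Step 3: N_C=14, N_E=25, N_B=11, L=50
Step 4: N_C=50, N_E=89, N_B=39, L=178
Step 5: N_C=178, N_E=317, N_B=139, L=634
Step 6: N_C=634, N_E=1129, N_B=495, L=2258


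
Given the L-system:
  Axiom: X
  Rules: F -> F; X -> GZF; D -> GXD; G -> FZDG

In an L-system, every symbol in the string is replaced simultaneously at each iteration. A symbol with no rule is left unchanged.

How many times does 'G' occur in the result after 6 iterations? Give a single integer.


Step 0: X  (0 'G')
Step 1: GZF  (1 'G')
Step 2: FZDGZF  (1 'G')
Step 3: FZGXDFZDGZF  (2 'G')
Step 4: FZFZDGGZFGXDFZGXDFZDGZF  (5 'G')
Step 5: FZFZGXDFZDGFZDGZFFZDGGZFGXDFZFZDGGZFGXDFZGXDFZDGZF  (11 'G')
Step 6: FZFZFZDGGZFGXDFZGXDFZDGFZGXDFZDGZFFZGXDFZDGFZDGZFFZDGGZFGXDFZFZGXDFZDGFZDGZFFZDGGZFGXDFZFZDGGZFGXDFZGXDFZDGZF  (24 'G')

Answer: 24


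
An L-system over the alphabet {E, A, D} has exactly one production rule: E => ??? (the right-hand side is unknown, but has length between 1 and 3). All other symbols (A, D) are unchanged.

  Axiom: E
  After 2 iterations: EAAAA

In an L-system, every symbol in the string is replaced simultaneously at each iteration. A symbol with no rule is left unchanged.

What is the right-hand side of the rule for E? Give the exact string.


Answer: EAA

Derivation:
Trying E => EAA:
  Step 0: E
  Step 1: EAA
  Step 2: EAAAA
Matches the given result.


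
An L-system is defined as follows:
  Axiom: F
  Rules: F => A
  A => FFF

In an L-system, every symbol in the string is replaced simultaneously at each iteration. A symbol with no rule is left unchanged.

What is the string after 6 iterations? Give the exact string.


Step 0: F
Step 1: A
Step 2: FFF
Step 3: AAA
Step 4: FFFFFFFFF
Step 5: AAAAAAAAA
Step 6: FFFFFFFFFFFFFFFFFFFFFFFFFFF

Answer: FFFFFFFFFFFFFFFFFFFFFFFFFFF


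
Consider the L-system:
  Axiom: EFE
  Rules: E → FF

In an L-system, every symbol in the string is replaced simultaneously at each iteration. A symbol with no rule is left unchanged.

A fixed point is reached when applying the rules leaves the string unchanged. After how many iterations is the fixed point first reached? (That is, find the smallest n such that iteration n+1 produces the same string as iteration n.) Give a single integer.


Answer: 1

Derivation:
Step 0: EFE
Step 1: FFFFF
Step 2: FFFFF  (unchanged — fixed point at step 1)


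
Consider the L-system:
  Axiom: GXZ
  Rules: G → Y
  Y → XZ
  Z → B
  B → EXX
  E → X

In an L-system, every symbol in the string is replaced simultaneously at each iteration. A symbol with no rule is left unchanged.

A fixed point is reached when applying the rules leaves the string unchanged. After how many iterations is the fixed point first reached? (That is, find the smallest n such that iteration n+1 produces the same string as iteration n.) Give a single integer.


Answer: 5

Derivation:
Step 0: GXZ
Step 1: YXB
Step 2: XZXEXX
Step 3: XBXXXX
Step 4: XEXXXXXX
Step 5: XXXXXXXX
Step 6: XXXXXXXX  (unchanged — fixed point at step 5)


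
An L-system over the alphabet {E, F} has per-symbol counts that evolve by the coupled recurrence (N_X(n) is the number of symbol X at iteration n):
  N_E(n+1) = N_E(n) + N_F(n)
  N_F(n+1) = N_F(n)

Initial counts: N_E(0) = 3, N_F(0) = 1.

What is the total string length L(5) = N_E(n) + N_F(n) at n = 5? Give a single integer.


Step 0: N_E=3, N_F=1, L=4
Step 1: N_E=4, N_F=1, L=5
Step 2: N_E=5, N_F=1, L=6
Step 3: N_E=6, N_F=1, L=7
Step 4: N_E=7, N_F=1, L=8
Step 5: N_E=8, N_F=1, L=9

Answer: 9


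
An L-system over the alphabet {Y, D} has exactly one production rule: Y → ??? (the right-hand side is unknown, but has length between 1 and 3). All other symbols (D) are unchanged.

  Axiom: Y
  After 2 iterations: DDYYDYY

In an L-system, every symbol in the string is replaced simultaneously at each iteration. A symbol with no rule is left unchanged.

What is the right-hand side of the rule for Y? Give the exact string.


Trying Y → DYY:
  Step 0: Y
  Step 1: DYY
  Step 2: DDYYDYY
Matches the given result.

Answer: DYY


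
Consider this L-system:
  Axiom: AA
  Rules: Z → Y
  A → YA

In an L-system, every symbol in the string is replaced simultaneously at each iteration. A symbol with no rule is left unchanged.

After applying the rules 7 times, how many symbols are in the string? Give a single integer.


Step 0: length = 2
Step 1: length = 4
Step 2: length = 6
Step 3: length = 8
Step 4: length = 10
Step 5: length = 12
Step 6: length = 14
Step 7: length = 16

Answer: 16


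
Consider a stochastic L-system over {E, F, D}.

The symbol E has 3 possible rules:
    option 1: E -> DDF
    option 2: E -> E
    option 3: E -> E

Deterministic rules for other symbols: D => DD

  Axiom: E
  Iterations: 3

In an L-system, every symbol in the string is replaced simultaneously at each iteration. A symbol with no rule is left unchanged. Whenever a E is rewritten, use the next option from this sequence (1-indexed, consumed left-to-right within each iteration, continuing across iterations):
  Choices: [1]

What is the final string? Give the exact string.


Step 0: E
Step 1: DDF  (used choices [1])
Step 2: DDDDF  (used choices [])
Step 3: DDDDDDDDF  (used choices [])

Answer: DDDDDDDDF


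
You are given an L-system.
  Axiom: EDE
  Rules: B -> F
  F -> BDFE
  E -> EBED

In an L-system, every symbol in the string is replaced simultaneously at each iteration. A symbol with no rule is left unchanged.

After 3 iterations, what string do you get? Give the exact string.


Step 0: EDE
Step 1: EBEDDEBED
Step 2: EBEDFEBEDDDEBEDFEBEDD
Step 3: EBEDFEBEDDBDFEEBEDFEBEDDDDEBEDFEBEDDBDFEEBEDFEBEDDD

Answer: EBEDFEBEDDBDFEEBEDFEBEDDDDEBEDFEBEDDBDFEEBEDFEBEDDD


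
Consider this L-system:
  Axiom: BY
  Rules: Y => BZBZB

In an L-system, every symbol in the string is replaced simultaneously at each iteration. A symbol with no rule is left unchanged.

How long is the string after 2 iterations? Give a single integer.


Answer: 6

Derivation:
Step 0: length = 2
Step 1: length = 6
Step 2: length = 6


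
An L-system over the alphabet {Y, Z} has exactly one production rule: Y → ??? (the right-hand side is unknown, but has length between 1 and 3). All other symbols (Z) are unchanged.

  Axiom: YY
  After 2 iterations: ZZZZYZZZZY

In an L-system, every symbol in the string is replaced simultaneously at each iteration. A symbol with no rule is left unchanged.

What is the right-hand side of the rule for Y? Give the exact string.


Answer: ZZY

Derivation:
Trying Y → ZZY:
  Step 0: YY
  Step 1: ZZYZZY
  Step 2: ZZZZYZZZZY
Matches the given result.


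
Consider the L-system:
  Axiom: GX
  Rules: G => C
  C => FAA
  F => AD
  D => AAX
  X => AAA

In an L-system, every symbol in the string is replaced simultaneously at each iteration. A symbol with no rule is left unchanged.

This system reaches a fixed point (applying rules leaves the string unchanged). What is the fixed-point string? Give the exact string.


Step 0: GX
Step 1: CAAA
Step 2: FAAAAA
Step 3: ADAAAAA
Step 4: AAAXAAAAA
Step 5: AAAAAAAAAAA
Step 6: AAAAAAAAAAA  (unchanged — fixed point at step 5)

Answer: AAAAAAAAAAA


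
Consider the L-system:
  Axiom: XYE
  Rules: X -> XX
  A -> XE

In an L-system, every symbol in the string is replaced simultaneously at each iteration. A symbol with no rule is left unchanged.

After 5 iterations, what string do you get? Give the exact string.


Answer: XXXXXXXXXXXXXXXXXXXXXXXXXXXXXXXXYE

Derivation:
Step 0: XYE
Step 1: XXYE
Step 2: XXXXYE
Step 3: XXXXXXXXYE
Step 4: XXXXXXXXXXXXXXXXYE
Step 5: XXXXXXXXXXXXXXXXXXXXXXXXXXXXXXXXYE


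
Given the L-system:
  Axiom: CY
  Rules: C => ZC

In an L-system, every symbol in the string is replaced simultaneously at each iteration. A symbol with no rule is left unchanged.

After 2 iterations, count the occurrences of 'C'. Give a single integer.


Answer: 1

Derivation:
Step 0: CY  (1 'C')
Step 1: ZCY  (1 'C')
Step 2: ZZCY  (1 'C')


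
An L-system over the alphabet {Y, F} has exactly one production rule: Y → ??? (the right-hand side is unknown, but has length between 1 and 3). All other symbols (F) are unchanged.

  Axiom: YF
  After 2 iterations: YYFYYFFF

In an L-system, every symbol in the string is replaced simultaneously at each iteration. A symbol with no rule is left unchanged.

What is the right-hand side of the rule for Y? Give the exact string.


Trying Y → YYF:
  Step 0: YF
  Step 1: YYFF
  Step 2: YYFYYFFF
Matches the given result.

Answer: YYF


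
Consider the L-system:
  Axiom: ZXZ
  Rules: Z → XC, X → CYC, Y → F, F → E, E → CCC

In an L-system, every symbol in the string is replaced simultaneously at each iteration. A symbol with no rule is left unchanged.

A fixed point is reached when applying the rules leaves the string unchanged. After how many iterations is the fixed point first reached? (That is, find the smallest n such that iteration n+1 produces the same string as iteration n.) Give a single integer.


Answer: 5

Derivation:
Step 0: ZXZ
Step 1: XCCYCXC
Step 2: CYCCCFCCYCC
Step 3: CFCCCECCFCC
Step 4: CECCCCCCCCECC
Step 5: CCCCCCCCCCCCCCCCC
Step 6: CCCCCCCCCCCCCCCCC  (unchanged — fixed point at step 5)


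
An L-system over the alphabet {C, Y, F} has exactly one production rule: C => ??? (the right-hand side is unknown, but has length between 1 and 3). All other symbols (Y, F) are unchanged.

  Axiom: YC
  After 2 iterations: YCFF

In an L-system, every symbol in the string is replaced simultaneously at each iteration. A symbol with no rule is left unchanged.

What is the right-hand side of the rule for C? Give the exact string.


Trying C => CF:
  Step 0: YC
  Step 1: YCF
  Step 2: YCFF
Matches the given result.

Answer: CF


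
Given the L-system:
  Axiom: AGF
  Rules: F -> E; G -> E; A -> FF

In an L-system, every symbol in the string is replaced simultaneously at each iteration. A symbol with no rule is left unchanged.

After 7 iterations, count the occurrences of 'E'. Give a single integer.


Answer: 4

Derivation:
Step 0: AGF  (0 'E')
Step 1: FFEE  (2 'E')
Step 2: EEEE  (4 'E')
Step 3: EEEE  (4 'E')
Step 4: EEEE  (4 'E')
Step 5: EEEE  (4 'E')
Step 6: EEEE  (4 'E')
Step 7: EEEE  (4 'E')


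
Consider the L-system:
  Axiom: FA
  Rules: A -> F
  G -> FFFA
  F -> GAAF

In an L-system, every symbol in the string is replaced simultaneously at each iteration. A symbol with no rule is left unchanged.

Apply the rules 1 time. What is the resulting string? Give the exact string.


Step 0: FA
Step 1: GAAFF

Answer: GAAFF


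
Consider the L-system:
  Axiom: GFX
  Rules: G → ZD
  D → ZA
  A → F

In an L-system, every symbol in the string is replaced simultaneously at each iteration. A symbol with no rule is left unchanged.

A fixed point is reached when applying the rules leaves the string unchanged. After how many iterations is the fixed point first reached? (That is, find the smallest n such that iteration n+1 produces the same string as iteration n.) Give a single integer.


Answer: 3

Derivation:
Step 0: GFX
Step 1: ZDFX
Step 2: ZZAFX
Step 3: ZZFFX
Step 4: ZZFFX  (unchanged — fixed point at step 3)


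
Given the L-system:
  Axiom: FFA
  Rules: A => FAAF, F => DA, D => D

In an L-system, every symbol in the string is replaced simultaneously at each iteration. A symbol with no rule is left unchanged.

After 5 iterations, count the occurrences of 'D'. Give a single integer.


Step 0: FFA  (0 'D')
Step 1: DADAFAAF  (2 'D')
Step 2: DFAAFDFAAFDAFAAFFAAFDA  (4 'D')
Step 3: DDAFAAFFAAFDADDAFAAFFAAFDADFAAFDAFAAFFAAFDADAFAAFFAAFDADFAAF  (12 'D')
Step 4: DDFAAFDAFAAFFAAFDADAFAAFFAAFDADFAAFDDFAAFDAFAAFFAAFDADAFAAFFAAFDADFAAFDDAFAAFFAAFDADFAAFDAFAAFFAAFDADAFAAFFAAFDADFAAFDFAAFDAFAAFFAAFDADAFAAFFAAFDADFAAFDDAFAAFFAAFDA  (32 'D')
Step 5: DDDAFAAFFAAFDADFAAFDAFAAFFAAFDADAFAAFFAAFDADFAAFDFAAFDAFAAFFAAFDADAFAAFFAAFDADFAAFDDAFAAFFAAFDADDDAFAAFFAAFDADFAAFDAFAAFFAAFDADAFAAFFAAFDADFAAFDFAAFDAFAAFFAAFDADAFAAFFAAFDADFAAFDDAFAAFFAAFDADDFAAFDAFAAFFAAFDADAFAAFFAAFDADFAAFDDAFAAFFAAFDADFAAFDAFAAFFAAFDADAFAAFFAAFDADFAAFDFAAFDAFAAFFAAFDADAFAAFFAAFDADFAAFDDAFAAFFAAFDADDAFAAFFAAFDADFAAFDAFAAFFAAFDADAFAAFFAAFDADFAAFDFAAFDAFAAFFAAFDADAFAAFFAAFDADFAAFDDAFAAFFAAFDADDFAAFDAFAAFFAAFDADAFAAFFAAFDADFAAF  (88 'D')

Answer: 88


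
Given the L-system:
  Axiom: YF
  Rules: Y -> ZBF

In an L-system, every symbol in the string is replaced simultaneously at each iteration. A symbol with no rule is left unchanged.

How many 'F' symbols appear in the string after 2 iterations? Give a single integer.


Answer: 2

Derivation:
Step 0: YF  (1 'F')
Step 1: ZBFF  (2 'F')
Step 2: ZBFF  (2 'F')


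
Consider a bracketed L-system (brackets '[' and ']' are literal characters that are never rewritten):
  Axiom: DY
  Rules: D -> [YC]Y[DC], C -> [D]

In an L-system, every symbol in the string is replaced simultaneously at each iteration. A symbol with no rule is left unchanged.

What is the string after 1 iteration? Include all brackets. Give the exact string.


Step 0: DY
Step 1: [YC]Y[DC]Y

Answer: [YC]Y[DC]Y


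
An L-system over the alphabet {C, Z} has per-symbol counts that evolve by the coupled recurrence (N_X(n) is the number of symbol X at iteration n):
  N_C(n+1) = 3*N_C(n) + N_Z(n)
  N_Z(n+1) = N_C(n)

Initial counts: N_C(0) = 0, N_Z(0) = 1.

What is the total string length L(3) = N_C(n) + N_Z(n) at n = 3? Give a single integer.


Answer: 13

Derivation:
Step 0: N_C=0, N_Z=1, L=1
Step 1: N_C=1, N_Z=0, L=1
Step 2: N_C=3, N_Z=1, L=4
Step 3: N_C=10, N_Z=3, L=13


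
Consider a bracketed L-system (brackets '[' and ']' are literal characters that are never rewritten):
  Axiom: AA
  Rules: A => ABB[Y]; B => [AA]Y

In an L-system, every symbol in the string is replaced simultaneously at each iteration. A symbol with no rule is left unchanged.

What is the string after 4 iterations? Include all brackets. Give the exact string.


Step 0: AA
Step 1: ABB[Y]ABB[Y]
Step 2: ABB[Y][AA]Y[AA]Y[Y]ABB[Y][AA]Y[AA]Y[Y]
Step 3: ABB[Y][AA]Y[AA]Y[Y][ABB[Y]ABB[Y]]Y[ABB[Y]ABB[Y]]Y[Y]ABB[Y][AA]Y[AA]Y[Y][ABB[Y]ABB[Y]]Y[ABB[Y]ABB[Y]]Y[Y]
Step 4: ABB[Y][AA]Y[AA]Y[Y][ABB[Y]ABB[Y]]Y[ABB[Y]ABB[Y]]Y[Y][ABB[Y][AA]Y[AA]Y[Y]ABB[Y][AA]Y[AA]Y[Y]]Y[ABB[Y][AA]Y[AA]Y[Y]ABB[Y][AA]Y[AA]Y[Y]]Y[Y]ABB[Y][AA]Y[AA]Y[Y][ABB[Y]ABB[Y]]Y[ABB[Y]ABB[Y]]Y[Y][ABB[Y][AA]Y[AA]Y[Y]ABB[Y][AA]Y[AA]Y[Y]]Y[ABB[Y][AA]Y[AA]Y[Y]ABB[Y][AA]Y[AA]Y[Y]]Y[Y]

Answer: ABB[Y][AA]Y[AA]Y[Y][ABB[Y]ABB[Y]]Y[ABB[Y]ABB[Y]]Y[Y][ABB[Y][AA]Y[AA]Y[Y]ABB[Y][AA]Y[AA]Y[Y]]Y[ABB[Y][AA]Y[AA]Y[Y]ABB[Y][AA]Y[AA]Y[Y]]Y[Y]ABB[Y][AA]Y[AA]Y[Y][ABB[Y]ABB[Y]]Y[ABB[Y]ABB[Y]]Y[Y][ABB[Y][AA]Y[AA]Y[Y]ABB[Y][AA]Y[AA]Y[Y]]Y[ABB[Y][AA]Y[AA]Y[Y]ABB[Y][AA]Y[AA]Y[Y]]Y[Y]


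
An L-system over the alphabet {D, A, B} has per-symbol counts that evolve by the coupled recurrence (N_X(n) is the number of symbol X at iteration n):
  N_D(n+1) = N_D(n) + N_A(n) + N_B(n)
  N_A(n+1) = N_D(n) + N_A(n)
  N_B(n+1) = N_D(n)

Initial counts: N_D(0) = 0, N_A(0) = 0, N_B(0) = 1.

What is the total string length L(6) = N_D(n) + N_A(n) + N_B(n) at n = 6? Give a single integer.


Step 0: N_D=0, N_A=0, N_B=1, L=1
Step 1: N_D=1, N_A=0, N_B=0, L=1
Step 2: N_D=1, N_A=1, N_B=1, L=3
Step 3: N_D=3, N_A=2, N_B=1, L=6
Step 4: N_D=6, N_A=5, N_B=3, L=14
Step 5: N_D=14, N_A=11, N_B=6, L=31
Step 6: N_D=31, N_A=25, N_B=14, L=70

Answer: 70


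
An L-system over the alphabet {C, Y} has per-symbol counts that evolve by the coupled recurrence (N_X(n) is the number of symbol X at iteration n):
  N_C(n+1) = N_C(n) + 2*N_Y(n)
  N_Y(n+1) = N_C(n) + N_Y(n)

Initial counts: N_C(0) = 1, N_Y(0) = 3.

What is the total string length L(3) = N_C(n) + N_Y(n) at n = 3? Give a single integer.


Answer: 63

Derivation:
Step 0: N_C=1, N_Y=3, L=4
Step 1: N_C=7, N_Y=4, L=11
Step 2: N_C=15, N_Y=11, L=26
Step 3: N_C=37, N_Y=26, L=63


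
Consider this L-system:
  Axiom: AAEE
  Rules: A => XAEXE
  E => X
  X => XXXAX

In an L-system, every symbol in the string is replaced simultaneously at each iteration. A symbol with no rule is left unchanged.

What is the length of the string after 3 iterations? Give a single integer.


Answer: 204

Derivation:
Step 0: length = 4
Step 1: length = 12
Step 2: length = 44
Step 3: length = 204


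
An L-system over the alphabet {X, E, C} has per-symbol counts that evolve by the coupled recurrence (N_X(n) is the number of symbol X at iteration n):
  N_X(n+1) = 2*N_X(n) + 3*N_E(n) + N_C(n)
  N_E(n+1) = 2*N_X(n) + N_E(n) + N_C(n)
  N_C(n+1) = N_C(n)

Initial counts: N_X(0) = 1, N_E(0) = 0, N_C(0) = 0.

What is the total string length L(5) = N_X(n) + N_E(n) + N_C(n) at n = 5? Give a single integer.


Step 0: N_X=1, N_E=0, N_C=0, L=1
Step 1: N_X=2, N_E=2, N_C=0, L=4
Step 2: N_X=10, N_E=6, N_C=0, L=16
Step 3: N_X=38, N_E=26, N_C=0, L=64
Step 4: N_X=154, N_E=102, N_C=0, L=256
Step 5: N_X=614, N_E=410, N_C=0, L=1024

Answer: 1024
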